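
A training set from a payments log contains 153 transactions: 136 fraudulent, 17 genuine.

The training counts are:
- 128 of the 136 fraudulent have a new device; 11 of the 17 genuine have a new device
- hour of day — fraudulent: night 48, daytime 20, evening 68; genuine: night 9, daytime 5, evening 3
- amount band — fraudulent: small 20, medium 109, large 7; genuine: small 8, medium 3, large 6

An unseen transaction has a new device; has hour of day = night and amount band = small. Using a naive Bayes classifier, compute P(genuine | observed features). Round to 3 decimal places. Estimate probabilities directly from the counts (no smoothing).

0.292

fraudulent: (136/153) × (128/136) × (48/136) × (20/136) ≈ 0.0434222
genuine: (17/153) × (11/17) × (9/17) × (8/17) ≈ 0.0179117
P(genuine | x) = 0.0179117 / 0.0613339 ≈ 0.292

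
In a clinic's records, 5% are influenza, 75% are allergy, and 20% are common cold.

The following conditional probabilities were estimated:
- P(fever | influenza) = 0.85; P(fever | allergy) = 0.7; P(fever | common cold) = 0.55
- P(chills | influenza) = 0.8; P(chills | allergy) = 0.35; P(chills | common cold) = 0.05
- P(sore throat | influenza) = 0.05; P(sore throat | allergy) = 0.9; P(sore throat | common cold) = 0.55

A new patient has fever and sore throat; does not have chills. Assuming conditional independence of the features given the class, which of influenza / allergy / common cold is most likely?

influenza: 0.05 × 0.85 × (1−0.8) × 0.05 = 0.000425
allergy: 0.75 × 0.7 × (1−0.35) × 0.9 = 0.307125
common cold: 0.2 × 0.55 × (1−0.05) × 0.55 = 0.057475
Highest score → allergy.

allergy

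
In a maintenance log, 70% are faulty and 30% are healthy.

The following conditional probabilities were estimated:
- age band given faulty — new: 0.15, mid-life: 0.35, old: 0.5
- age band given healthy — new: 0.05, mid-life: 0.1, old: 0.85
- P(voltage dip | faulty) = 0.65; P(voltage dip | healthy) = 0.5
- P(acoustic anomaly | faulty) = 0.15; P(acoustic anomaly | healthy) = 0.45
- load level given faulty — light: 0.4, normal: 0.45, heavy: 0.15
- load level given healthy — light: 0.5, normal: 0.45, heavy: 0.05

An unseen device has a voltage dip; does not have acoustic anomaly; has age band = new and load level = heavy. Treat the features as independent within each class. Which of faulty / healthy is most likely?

faulty: 0.7 × 0.15 × 0.65 × (1−0.15) × 0.15 = 0.008701875
healthy: 0.3 × 0.05 × 0.5 × (1−0.45) × 0.05 = 0.00020625
Highest score → faulty.

faulty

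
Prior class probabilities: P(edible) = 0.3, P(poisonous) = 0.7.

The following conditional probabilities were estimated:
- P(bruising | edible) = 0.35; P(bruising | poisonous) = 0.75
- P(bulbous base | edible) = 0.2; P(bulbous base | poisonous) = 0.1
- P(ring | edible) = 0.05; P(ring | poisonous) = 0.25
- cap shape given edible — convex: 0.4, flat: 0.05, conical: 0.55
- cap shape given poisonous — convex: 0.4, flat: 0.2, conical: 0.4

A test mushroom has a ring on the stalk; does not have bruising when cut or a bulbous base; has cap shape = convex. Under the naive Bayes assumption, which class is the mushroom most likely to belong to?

edible: 0.3 × (1−0.35) × (1−0.2) × 0.05 × 0.4 = 0.00312
poisonous: 0.7 × (1−0.75) × (1−0.1) × 0.25 × 0.4 = 0.01575
Highest score → poisonous.

poisonous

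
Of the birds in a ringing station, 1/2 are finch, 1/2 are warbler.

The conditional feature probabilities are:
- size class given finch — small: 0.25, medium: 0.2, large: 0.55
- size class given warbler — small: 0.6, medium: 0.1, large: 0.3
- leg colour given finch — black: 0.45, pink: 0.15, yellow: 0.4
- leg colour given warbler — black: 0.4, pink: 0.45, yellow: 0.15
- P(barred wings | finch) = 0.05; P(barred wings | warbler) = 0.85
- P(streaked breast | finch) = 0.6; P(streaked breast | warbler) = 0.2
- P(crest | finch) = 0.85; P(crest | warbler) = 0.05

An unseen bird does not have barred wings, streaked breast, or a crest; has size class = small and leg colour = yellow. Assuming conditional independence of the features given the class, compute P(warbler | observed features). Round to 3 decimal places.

0.643

finch: 0.5 × 0.25 × 0.4 × (1−0.05) × (1−0.6) × (1−0.85) = 0.00285
warbler: 0.5 × 0.6 × 0.15 × (1−0.85) × (1−0.2) × (1−0.05) = 0.00513
P(warbler | x) = 0.00513 / 0.00798 ≈ 0.643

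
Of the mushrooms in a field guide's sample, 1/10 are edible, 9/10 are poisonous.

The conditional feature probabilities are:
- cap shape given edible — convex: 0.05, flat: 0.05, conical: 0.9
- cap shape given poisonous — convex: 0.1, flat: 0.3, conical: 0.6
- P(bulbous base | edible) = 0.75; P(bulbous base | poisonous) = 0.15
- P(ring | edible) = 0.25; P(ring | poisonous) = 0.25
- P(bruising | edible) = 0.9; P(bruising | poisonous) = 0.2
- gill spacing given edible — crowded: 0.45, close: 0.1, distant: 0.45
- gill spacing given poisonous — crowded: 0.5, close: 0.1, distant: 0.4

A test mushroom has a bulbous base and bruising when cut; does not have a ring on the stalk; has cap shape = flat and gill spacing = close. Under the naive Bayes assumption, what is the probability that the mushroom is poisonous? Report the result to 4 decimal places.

0.7059

edible: 0.1 × 0.05 × 0.75 × (1−0.25) × 0.9 × 0.1 = 0.000253125
poisonous: 0.9 × 0.3 × 0.15 × (1−0.25) × 0.2 × 0.1 = 0.0006075
P(poisonous | x) = 0.0006075 / 0.000860625 ≈ 0.7059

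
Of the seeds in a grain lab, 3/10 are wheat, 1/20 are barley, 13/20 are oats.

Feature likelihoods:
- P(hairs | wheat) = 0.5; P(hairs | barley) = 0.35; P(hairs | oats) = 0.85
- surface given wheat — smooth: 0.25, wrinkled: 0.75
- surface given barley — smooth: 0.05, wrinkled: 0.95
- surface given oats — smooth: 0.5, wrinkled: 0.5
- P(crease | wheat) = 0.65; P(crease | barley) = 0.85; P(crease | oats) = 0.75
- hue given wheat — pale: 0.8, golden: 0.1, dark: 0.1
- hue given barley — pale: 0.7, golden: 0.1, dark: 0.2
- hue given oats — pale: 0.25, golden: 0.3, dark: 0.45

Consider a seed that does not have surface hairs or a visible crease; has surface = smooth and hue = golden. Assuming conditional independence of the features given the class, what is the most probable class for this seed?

wheat: 0.3 × (1−0.5) × 0.25 × (1−0.65) × 0.1 = 0.0013125
barley: 0.05 × (1−0.35) × 0.05 × (1−0.85) × 0.1 = 0.000024375
oats: 0.65 × (1−0.85) × 0.5 × (1−0.75) × 0.3 = 0.00365625
Highest score → oats.

oats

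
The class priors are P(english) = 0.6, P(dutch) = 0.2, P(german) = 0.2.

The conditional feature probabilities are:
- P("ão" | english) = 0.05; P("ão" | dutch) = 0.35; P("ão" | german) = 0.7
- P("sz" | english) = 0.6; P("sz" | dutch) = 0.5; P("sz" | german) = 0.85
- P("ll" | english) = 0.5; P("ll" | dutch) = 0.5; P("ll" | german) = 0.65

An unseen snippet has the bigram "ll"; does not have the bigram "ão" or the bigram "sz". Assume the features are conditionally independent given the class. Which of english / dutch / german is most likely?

english

english: 0.6 × (1−0.05) × (1−0.6) × 0.5 = 0.114
dutch: 0.2 × (1−0.35) × (1−0.5) × 0.5 = 0.0325
german: 0.2 × (1−0.7) × (1−0.85) × 0.65 = 0.00585
Highest score → english.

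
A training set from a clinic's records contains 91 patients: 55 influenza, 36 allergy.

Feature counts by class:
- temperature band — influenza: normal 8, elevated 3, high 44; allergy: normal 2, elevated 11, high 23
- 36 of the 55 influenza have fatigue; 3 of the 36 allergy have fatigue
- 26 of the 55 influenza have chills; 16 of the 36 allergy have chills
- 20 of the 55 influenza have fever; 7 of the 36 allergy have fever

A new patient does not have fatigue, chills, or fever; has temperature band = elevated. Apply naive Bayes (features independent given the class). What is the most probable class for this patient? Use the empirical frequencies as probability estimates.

influenza: (55/91) × (3/55) × (19/55) × (29/55) × (35/55) ≈ 0.0038213
allergy: (36/91) × (11/36) × (33/36) × (20/36) × (29/36) ≈ 0.049589
Highest score → allergy.

allergy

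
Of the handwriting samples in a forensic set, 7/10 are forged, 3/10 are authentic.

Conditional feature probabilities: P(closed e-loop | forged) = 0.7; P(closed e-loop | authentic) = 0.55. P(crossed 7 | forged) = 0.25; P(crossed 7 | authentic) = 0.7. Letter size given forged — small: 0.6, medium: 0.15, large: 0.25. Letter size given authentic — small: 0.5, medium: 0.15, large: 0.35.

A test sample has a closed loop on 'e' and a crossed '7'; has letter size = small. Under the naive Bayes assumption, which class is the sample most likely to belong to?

forged: 0.7 × 0.7 × 0.25 × 0.6 = 0.0735
authentic: 0.3 × 0.55 × 0.7 × 0.5 = 0.05775
Highest score → forged.

forged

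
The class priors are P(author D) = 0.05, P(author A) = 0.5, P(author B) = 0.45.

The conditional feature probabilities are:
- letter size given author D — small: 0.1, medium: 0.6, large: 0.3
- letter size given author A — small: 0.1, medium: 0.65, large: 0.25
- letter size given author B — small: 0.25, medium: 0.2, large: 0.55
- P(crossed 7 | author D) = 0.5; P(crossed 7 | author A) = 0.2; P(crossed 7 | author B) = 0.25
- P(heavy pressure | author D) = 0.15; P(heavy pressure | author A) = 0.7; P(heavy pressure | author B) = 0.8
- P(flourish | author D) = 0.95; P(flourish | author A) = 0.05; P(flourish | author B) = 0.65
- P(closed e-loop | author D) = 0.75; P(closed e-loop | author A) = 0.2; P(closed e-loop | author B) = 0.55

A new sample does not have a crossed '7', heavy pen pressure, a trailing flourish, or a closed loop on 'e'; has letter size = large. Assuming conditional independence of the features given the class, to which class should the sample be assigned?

author D: 0.05 × 0.3 × (1−0.5) × (1−0.15) × (1−0.95) × (1−0.75) = 0.0000796875
author A: 0.5 × 0.25 × (1−0.2) × (1−0.7) × (1−0.05) × (1−0.2) = 0.0228
author B: 0.45 × 0.55 × (1−0.25) × (1−0.8) × (1−0.65) × (1−0.55) = 0.0058471875
Highest score → author A.

author A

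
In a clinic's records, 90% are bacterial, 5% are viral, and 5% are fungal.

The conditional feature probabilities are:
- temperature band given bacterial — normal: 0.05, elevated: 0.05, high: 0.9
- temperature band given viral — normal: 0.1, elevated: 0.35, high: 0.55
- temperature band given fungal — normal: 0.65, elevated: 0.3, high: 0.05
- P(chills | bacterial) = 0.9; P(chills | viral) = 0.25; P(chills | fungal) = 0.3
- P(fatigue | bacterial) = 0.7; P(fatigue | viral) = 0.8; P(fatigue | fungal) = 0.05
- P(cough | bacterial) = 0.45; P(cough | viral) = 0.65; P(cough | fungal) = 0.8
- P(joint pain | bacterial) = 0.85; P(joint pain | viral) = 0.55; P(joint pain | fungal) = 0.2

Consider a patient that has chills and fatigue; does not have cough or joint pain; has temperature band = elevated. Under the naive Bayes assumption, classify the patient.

bacterial

bacterial: 0.9 × 0.05 × 0.9 × 0.7 × (1−0.45) × (1−0.85) = 0.002338875
viral: 0.05 × 0.35 × 0.25 × 0.8 × (1−0.65) × (1−0.55) = 0.00055125
fungal: 0.05 × 0.3 × 0.3 × 0.05 × (1−0.8) × (1−0.2) = 0.000036
Highest score → bacterial.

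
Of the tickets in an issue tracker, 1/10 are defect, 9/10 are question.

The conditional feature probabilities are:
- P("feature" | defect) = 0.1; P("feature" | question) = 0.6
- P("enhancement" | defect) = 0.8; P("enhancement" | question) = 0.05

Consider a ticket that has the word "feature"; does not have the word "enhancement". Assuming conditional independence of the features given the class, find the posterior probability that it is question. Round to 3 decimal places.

0.996

defect: 0.1 × 0.1 × (1−0.8) = 0.002
question: 0.9 × 0.6 × (1−0.05) = 0.513
P(question | x) = 0.513 / 0.515 ≈ 0.996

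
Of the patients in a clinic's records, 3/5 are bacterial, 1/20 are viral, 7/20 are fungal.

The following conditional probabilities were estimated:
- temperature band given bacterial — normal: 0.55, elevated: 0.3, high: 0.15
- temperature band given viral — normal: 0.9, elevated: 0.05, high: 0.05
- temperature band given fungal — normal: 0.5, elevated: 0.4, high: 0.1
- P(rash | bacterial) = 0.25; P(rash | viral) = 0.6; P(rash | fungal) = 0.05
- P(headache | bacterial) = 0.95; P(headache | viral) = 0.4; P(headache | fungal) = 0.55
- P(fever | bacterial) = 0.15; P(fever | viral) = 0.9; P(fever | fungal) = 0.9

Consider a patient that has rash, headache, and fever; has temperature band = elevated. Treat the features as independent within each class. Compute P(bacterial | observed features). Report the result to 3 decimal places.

0.616

bacterial: 0.6 × 0.3 × 0.25 × 0.95 × 0.15 = 0.0064125
viral: 0.05 × 0.05 × 0.6 × 0.4 × 0.9 = 0.00054
fungal: 0.35 × 0.4 × 0.05 × 0.55 × 0.9 = 0.003465
P(bacterial | x) = 0.0064125 / 0.0104175 ≈ 0.616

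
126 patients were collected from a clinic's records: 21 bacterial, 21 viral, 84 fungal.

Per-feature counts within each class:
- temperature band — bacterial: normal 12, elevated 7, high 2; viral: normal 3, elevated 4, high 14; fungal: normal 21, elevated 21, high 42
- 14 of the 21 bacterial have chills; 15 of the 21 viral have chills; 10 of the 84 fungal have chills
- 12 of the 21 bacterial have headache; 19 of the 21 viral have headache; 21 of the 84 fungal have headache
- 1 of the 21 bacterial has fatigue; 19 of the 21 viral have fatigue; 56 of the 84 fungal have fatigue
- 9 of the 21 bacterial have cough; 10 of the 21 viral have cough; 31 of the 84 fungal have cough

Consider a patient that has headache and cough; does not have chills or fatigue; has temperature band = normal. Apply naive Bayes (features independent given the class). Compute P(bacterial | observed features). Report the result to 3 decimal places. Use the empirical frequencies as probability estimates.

0.607

bacterial: (21/126) × (12/21) × (7/21) × (12/21) × (20/21) × (9/21) ≈ 0.00740432
viral: (21/126) × (3/21) × (6/21) × (19/21) × (2/21) × (10/21) ≈ 0.000279131
fungal: (84/126) × (21/84) × (74/84) × (21/84) × (28/84) × (31/84) ≈ 0.00451546
P(bacterial | x) = 0.00740432 / 0.012198911 ≈ 0.607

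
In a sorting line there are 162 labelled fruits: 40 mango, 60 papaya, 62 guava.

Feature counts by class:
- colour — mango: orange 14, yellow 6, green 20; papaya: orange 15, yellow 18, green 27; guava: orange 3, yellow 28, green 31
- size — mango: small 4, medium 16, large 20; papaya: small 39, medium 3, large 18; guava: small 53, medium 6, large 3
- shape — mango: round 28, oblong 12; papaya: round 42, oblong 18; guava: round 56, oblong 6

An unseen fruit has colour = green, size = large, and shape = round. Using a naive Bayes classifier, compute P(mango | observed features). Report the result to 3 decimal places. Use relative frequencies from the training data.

0.499

mango: (40/162) × (20/40) × (20/40) × (28/40) ≈ 0.0432099
papaya: (60/162) × (27/60) × (18/60) × (42/60) = 0.035
guava: (62/162) × (31/62) × (3/62) × (56/62) ≈ 0.0083632
P(mango | x) = 0.0432099 / 0.0865731 ≈ 0.499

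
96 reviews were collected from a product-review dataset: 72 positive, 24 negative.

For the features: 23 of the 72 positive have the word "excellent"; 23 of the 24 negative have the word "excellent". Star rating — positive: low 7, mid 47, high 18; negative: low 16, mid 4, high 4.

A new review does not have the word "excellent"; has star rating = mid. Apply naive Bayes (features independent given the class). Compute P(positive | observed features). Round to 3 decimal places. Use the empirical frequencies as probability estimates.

0.995

positive: (72/96) × (49/72) × (47/72) ≈ 0.333189
negative: (24/96) × (1/24) × (4/24) ≈ 0.00173611
P(positive | x) = 0.333189 / 0.33492511 ≈ 0.995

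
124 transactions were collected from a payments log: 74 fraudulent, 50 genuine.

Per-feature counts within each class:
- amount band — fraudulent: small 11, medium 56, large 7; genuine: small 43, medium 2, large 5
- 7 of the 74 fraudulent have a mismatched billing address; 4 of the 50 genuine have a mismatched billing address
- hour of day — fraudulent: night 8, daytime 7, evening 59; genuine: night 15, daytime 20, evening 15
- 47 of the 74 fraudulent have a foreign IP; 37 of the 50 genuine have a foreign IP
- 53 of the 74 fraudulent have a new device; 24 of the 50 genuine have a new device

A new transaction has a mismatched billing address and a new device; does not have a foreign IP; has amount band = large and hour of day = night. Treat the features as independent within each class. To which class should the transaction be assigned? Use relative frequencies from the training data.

fraudulent

fraudulent: (74/124) × (7/74) × (7/74) × (8/74) × (27/74) × (53/74) ≈ 0.000150861
genuine: (50/124) × (5/50) × (4/50) × (15/50) × (13/50) × (24/50) ≈ 0.000120774
Highest score → fraudulent.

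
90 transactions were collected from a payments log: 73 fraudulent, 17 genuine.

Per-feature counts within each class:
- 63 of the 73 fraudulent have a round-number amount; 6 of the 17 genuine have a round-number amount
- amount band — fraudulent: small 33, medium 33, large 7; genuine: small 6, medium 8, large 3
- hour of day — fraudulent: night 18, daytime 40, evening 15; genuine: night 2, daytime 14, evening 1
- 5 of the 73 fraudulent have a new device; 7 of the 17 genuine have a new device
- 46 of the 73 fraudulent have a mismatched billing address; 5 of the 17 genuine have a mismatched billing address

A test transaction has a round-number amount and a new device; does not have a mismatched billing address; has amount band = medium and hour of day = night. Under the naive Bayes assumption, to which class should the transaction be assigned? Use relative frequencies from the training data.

fraudulent: (73/90) × (63/73) × (33/73) × (18/73) × (5/73) × (27/73) ≈ 0.00197664
genuine: (17/90) × (6/17) × (8/17) × (2/17) × (7/17) × (12/17) ≈ 0.00107278
Highest score → fraudulent.

fraudulent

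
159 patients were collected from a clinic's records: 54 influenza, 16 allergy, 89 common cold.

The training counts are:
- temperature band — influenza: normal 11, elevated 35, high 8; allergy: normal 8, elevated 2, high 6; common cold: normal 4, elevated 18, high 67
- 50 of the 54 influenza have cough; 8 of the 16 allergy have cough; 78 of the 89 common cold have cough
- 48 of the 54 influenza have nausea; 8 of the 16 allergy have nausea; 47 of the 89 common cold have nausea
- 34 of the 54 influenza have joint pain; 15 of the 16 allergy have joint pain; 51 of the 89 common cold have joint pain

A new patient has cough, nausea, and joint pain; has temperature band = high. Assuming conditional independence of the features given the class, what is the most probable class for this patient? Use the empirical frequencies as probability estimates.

common cold

influenza: (54/159) × (8/54) × (50/54) × (48/54) × (34/54) ≈ 0.0260736
allergy: (16/159) × (6/16) × (8/16) × (8/16) × (15/16) ≈ 0.00884434
common cold: (89/159) × (67/89) × (78/89) × (47/89) × (51/89) ≈ 0.111756
Highest score → common cold.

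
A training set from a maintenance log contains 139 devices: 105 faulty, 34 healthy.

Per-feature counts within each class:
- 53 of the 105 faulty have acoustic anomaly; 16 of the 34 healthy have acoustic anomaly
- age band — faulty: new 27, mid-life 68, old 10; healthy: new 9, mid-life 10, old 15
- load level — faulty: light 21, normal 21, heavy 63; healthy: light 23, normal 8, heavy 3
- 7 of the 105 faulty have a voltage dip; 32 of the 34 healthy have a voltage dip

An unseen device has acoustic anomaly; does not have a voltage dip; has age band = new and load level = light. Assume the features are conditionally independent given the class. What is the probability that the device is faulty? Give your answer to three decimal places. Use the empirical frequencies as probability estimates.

0.938

faulty: (105/139) × (53/105) × (27/105) × (21/105) × (98/105) ≈ 0.0183022
healthy: (34/139) × (16/34) × (9/34) × (23/34) × (2/34) ≈ 0.00121246
P(faulty | x) = 0.0183022 / 0.01951466 ≈ 0.938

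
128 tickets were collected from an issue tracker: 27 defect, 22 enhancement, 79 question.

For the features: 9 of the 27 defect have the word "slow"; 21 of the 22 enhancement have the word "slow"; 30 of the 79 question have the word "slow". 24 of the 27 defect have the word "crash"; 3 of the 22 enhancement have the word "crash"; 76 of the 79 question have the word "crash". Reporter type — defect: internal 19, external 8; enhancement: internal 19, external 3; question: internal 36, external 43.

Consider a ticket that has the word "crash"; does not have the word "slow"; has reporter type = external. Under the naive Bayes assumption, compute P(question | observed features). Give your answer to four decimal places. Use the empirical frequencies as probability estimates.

defect: (27/128) × (18/27) × (24/27) × (8/27) ≈ 0.037037
enhancement: (22/128) × (1/22) × (3/22) × (3/22) ≈ 0.000145274
question: (79/128) × (49/79) × (76/79) × (43/79) ≈ 0.200454
P(question | x) = 0.200454 / 0.237636274 ≈ 0.8435

0.8435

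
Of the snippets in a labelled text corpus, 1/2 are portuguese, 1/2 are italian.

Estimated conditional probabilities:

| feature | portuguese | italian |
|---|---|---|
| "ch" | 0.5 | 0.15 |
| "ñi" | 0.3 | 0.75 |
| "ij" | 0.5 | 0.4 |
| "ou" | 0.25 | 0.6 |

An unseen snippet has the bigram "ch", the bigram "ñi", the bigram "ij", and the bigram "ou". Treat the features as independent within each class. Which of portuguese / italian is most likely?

portuguese: 0.5 × 0.5 × 0.3 × 0.5 × 0.25 = 0.009375
italian: 0.5 × 0.15 × 0.75 × 0.4 × 0.6 = 0.0135
Highest score → italian.

italian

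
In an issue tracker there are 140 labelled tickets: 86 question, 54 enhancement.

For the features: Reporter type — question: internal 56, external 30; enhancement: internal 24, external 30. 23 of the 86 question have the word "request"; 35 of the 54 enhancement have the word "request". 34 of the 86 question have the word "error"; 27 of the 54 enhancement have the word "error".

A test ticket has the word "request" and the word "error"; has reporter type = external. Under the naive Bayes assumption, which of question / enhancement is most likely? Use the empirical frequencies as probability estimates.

question: (86/140) × (30/86) × (23/86) × (34/86) ≈ 0.022657
enhancement: (54/140) × (30/54) × (35/54) × (27/54) ≈ 0.0694444
Highest score → enhancement.

enhancement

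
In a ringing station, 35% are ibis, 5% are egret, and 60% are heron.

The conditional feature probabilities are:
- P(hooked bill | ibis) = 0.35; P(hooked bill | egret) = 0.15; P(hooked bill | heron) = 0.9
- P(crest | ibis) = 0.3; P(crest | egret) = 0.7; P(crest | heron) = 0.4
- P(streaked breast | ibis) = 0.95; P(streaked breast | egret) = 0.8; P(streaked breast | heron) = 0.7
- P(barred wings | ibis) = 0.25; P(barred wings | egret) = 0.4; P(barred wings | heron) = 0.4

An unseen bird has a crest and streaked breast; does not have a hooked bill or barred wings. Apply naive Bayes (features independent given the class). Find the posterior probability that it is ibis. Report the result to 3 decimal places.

0.666

ibis: 0.35 × (1−0.35) × 0.3 × 0.95 × (1−0.25) = 0.048628125
egret: 0.05 × (1−0.15) × 0.7 × 0.8 × (1−0.4) = 0.01428
heron: 0.6 × (1−0.9) × 0.4 × 0.7 × (1−0.4) = 0.01008
P(ibis | x) = 0.048628125 / 0.072988125 ≈ 0.666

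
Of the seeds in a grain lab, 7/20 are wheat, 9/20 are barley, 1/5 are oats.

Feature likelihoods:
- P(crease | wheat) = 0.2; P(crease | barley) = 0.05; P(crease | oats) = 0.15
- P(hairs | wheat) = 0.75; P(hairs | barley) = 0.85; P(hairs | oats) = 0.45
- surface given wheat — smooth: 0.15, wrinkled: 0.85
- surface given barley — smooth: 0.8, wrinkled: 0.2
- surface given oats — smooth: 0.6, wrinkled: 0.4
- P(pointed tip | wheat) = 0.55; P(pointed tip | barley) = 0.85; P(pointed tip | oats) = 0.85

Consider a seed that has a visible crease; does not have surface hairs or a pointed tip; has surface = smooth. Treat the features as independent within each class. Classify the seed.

wheat: 0.35 × 0.2 × (1−0.75) × 0.15 × (1−0.55) = 0.00118125
barley: 0.45 × 0.05 × (1−0.85) × 0.8 × (1−0.85) = 0.000405
oats: 0.2 × 0.15 × (1−0.45) × 0.6 × (1−0.85) = 0.001485
Highest score → oats.

oats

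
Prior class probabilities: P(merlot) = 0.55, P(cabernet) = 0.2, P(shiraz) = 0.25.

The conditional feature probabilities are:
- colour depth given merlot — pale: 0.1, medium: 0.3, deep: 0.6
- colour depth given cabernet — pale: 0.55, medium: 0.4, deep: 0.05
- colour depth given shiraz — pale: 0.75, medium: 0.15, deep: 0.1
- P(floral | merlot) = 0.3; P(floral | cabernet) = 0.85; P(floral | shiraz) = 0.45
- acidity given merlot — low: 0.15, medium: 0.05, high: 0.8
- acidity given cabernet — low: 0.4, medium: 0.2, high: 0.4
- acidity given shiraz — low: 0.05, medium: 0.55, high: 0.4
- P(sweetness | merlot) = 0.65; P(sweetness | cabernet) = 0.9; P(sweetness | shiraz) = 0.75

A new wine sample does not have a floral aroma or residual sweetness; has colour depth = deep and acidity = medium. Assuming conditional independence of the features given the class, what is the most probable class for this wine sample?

merlot

merlot: 0.55 × 0.6 × (1−0.3) × 0.05 × (1−0.65) = 0.0040425
cabernet: 0.2 × 0.05 × (1−0.85) × 0.2 × (1−0.9) = 0.00003
shiraz: 0.25 × 0.1 × (1−0.45) × 0.55 × (1−0.75) = 0.001890625
Highest score → merlot.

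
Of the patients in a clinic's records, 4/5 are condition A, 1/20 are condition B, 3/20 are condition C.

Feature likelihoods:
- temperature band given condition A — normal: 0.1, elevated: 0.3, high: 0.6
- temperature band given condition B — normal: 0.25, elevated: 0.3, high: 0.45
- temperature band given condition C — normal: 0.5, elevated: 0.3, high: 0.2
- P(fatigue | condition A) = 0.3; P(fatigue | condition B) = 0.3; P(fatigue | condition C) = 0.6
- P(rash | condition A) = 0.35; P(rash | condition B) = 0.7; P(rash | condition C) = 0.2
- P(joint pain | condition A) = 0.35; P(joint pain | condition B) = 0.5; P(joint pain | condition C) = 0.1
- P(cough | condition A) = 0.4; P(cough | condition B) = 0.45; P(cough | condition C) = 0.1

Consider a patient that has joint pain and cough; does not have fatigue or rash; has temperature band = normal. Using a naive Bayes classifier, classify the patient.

condition A

condition A: 0.8 × 0.1 × (1−0.3) × (1−0.35) × 0.35 × 0.4 = 0.005096
condition B: 0.05 × 0.25 × (1−0.3) × (1−0.7) × 0.5 × 0.45 = 0.000590625
condition C: 0.15 × 0.5 × (1−0.6) × (1−0.2) × 0.1 × 0.1 = 0.00024
Highest score → condition A.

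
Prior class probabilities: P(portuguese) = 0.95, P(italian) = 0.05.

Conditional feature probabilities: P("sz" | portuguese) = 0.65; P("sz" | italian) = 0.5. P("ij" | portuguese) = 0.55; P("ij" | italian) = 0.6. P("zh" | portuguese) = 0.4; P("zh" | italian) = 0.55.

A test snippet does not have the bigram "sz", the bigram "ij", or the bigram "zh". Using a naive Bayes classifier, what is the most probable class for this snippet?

portuguese

portuguese: 0.95 × (1−0.65) × (1−0.55) × (1−0.4) = 0.089775
italian: 0.05 × (1−0.5) × (1−0.6) × (1−0.55) = 0.0045
Highest score → portuguese.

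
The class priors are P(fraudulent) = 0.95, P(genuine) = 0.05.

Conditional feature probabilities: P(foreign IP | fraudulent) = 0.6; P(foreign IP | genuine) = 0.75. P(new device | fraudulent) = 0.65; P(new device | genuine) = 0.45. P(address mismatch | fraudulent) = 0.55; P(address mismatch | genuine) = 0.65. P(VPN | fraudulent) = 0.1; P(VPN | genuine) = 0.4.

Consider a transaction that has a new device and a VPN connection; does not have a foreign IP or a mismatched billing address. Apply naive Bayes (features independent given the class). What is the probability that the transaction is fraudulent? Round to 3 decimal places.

0.934

fraudulent: 0.95 × (1−0.6) × 0.65 × (1−0.55) × 0.1 = 0.011115
genuine: 0.05 × (1−0.75) × 0.45 × (1−0.65) × 0.4 = 0.0007875
P(fraudulent | x) = 0.011115 / 0.0119025 ≈ 0.934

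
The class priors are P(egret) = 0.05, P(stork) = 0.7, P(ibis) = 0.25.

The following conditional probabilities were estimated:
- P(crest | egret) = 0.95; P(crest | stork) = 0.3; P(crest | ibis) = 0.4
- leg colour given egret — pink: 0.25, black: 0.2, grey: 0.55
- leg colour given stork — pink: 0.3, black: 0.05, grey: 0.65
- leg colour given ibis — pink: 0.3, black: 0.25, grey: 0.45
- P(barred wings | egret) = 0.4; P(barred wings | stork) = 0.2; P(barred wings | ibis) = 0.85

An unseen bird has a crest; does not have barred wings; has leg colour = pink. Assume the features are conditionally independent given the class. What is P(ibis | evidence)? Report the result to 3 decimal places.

egret: 0.05 × 0.95 × 0.25 × (1−0.4) = 0.007125
stork: 0.7 × 0.3 × 0.3 × (1−0.2) = 0.0504
ibis: 0.25 × 0.4 × 0.3 × (1−0.85) = 0.0045
P(ibis | x) = 0.0045 / 0.062025 ≈ 0.073

0.073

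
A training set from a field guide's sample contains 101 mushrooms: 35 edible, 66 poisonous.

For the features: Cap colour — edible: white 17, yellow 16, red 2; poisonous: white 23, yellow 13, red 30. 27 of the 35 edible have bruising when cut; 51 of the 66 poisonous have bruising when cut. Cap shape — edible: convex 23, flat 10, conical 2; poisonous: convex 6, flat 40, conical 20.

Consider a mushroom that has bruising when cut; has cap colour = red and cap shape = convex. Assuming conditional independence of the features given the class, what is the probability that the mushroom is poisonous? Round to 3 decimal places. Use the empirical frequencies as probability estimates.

0.675

edible: (35/101) × (2/35) × (27/35) × (23/35) ≈ 0.0100384
poisonous: (66/101) × (30/66) × (51/66) × (6/66) ≈ 0.0208657
P(poisonous | x) = 0.0208657 / 0.0309041 ≈ 0.675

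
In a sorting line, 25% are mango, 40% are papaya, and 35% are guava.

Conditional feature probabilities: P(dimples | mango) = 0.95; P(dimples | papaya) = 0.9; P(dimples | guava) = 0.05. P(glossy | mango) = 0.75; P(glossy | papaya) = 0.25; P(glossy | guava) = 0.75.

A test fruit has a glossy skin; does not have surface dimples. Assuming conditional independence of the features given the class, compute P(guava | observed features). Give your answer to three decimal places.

0.928

mango: 0.25 × (1−0.95) × 0.75 = 0.009375
papaya: 0.4 × (1−0.9) × 0.25 = 0.01
guava: 0.35 × (1−0.05) × 0.75 = 0.249375
P(guava | x) = 0.249375 / 0.26875 ≈ 0.928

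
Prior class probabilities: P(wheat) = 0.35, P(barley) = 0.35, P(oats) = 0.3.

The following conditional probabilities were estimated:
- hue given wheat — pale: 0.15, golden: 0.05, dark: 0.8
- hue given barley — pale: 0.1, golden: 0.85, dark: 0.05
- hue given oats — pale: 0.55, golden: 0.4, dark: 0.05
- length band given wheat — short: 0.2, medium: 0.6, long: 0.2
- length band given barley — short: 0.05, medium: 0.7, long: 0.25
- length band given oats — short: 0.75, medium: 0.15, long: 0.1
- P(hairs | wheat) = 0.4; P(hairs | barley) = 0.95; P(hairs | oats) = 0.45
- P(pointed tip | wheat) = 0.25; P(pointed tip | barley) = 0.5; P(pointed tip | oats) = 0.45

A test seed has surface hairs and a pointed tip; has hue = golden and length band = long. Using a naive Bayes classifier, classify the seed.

wheat: 0.35 × 0.05 × 0.2 × 0.4 × 0.25 = 0.00035
barley: 0.35 × 0.85 × 0.25 × 0.95 × 0.5 = 0.035328125
oats: 0.3 × 0.4 × 0.1 × 0.45 × 0.45 = 0.00243
Highest score → barley.

barley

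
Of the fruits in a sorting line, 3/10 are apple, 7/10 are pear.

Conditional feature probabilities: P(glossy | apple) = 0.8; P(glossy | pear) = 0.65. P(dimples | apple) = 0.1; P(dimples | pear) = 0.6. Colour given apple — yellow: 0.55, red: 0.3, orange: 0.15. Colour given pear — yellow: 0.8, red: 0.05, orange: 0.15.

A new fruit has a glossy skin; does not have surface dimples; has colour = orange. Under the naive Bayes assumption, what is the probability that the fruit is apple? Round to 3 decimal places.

0.543

apple: 0.3 × 0.8 × (1−0.1) × 0.15 = 0.0324
pear: 0.7 × 0.65 × (1−0.6) × 0.15 = 0.0273
P(apple | x) = 0.0324 / 0.0597 ≈ 0.543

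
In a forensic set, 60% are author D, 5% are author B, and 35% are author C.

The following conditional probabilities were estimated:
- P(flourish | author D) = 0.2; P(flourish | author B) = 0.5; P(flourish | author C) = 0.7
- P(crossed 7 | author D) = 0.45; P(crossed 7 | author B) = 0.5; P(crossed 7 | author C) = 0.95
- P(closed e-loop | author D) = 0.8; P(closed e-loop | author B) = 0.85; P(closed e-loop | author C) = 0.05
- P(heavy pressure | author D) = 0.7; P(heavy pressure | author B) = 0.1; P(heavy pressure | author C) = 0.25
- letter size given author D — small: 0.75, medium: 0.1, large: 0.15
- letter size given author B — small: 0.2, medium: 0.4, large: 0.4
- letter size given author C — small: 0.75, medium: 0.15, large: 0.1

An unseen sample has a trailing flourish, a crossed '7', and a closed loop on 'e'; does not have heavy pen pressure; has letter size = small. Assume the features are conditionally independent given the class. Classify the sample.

author D: 0.6 × 0.2 × 0.45 × 0.8 × (1−0.7) × 0.75 = 0.00972
author B: 0.05 × 0.5 × 0.5 × 0.85 × (1−0.1) × 0.2 = 0.0019125
author C: 0.35 × 0.7 × 0.95 × 0.05 × (1−0.25) × 0.75 = 0.00654609375
Highest score → author D.

author D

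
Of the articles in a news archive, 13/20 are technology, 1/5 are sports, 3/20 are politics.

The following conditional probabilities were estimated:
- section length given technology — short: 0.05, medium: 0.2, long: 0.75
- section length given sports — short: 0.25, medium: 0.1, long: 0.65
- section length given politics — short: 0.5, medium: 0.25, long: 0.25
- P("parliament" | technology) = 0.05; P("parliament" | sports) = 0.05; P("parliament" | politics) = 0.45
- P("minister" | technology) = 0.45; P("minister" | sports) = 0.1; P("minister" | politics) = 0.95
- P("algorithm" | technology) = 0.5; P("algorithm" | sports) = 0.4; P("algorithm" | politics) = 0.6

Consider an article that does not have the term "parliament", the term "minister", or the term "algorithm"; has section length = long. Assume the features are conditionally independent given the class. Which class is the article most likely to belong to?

technology

technology: 0.65 × 0.75 × (1−0.05) × (1−0.45) × (1−0.5) = 0.127359375
sports: 0.2 × 0.65 × (1−0.05) × (1−0.1) × (1−0.4) = 0.06669
politics: 0.15 × 0.25 × (1−0.45) × (1−0.95) × (1−0.6) = 0.0004125
Highest score → technology.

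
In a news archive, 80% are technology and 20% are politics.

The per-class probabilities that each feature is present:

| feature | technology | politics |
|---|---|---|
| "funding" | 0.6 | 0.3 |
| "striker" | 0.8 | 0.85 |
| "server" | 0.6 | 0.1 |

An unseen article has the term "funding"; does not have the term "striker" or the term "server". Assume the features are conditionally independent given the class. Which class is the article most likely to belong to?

technology

technology: 0.8 × 0.6 × (1−0.8) × (1−0.6) = 0.0384
politics: 0.2 × 0.3 × (1−0.85) × (1−0.1) = 0.0081
Highest score → technology.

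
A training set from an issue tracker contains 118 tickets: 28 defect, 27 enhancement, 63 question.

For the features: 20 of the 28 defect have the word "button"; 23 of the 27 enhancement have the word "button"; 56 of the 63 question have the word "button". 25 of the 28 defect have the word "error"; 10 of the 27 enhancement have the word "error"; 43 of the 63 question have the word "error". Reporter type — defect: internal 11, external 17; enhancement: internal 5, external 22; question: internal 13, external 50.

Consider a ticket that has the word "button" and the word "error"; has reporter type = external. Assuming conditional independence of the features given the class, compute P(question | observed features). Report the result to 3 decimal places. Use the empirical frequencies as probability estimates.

0.630

defect: (28/118) × (20/28) × (25/28) × (17/28) ≈ 0.09188
enhancement: (27/118) × (23/27) × (10/27) × (22/27) ≈ 0.0588222
question: (63/118) × (56/63) × (43/63) × (50/63) ≈ 0.257077
P(question | x) = 0.257077 / 0.4077792 ≈ 0.630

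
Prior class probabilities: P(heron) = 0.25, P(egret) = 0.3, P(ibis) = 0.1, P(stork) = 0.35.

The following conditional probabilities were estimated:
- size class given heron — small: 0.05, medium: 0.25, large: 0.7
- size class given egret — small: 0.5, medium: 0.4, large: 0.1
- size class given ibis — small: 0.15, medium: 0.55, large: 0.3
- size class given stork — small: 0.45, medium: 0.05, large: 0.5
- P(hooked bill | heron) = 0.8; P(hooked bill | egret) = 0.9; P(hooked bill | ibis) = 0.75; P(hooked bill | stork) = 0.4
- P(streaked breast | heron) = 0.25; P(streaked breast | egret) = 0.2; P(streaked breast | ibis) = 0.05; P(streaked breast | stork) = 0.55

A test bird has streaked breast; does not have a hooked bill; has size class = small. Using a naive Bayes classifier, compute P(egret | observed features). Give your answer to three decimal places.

0.054

heron: 0.25 × 0.05 × (1−0.8) × 0.25 = 0.000625
egret: 0.3 × 0.5 × (1−0.9) × 0.2 = 0.003
ibis: 0.1 × 0.15 × (1−0.75) × 0.05 = 0.0001875
stork: 0.35 × 0.45 × (1−0.4) × 0.55 = 0.051975
P(egret | x) = 0.003 / 0.0557875 ≈ 0.054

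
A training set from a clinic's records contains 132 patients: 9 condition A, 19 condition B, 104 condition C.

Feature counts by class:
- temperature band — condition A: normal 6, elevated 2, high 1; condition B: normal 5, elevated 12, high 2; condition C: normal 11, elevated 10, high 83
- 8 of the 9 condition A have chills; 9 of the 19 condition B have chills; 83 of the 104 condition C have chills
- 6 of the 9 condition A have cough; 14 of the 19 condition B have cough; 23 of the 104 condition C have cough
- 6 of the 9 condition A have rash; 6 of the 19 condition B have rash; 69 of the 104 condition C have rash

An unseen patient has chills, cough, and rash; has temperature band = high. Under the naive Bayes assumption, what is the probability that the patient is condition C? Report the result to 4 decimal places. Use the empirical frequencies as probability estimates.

0.9404

condition A: (9/132) × (1/9) × (8/9) × (6/9) × (6/9) ≈ 0.00299289
condition B: (19/132) × (2/19) × (9/19) × (14/19) × (6/19) ≈ 0.00167
condition C: (104/132) × (83/104) × (83/104) × (23/104) × (69/104) ≈ 0.0736307
P(condition C | x) = 0.0736307 / 0.07829359 ≈ 0.9404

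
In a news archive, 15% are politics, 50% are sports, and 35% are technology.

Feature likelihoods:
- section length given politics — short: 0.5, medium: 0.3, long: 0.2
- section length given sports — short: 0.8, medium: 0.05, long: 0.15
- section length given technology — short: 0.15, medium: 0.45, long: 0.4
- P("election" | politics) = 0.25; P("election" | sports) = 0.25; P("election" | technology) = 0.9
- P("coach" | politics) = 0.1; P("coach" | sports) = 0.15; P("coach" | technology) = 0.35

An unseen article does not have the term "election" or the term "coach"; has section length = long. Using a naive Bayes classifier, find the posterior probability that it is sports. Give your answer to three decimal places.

0.620

politics: 0.15 × 0.2 × (1−0.25) × (1−0.1) = 0.02025
sports: 0.5 × 0.15 × (1−0.25) × (1−0.15) = 0.0478125
technology: 0.35 × 0.4 × (1−0.9) × (1−0.35) = 0.0091
P(sports | x) = 0.0478125 / 0.0771625 ≈ 0.620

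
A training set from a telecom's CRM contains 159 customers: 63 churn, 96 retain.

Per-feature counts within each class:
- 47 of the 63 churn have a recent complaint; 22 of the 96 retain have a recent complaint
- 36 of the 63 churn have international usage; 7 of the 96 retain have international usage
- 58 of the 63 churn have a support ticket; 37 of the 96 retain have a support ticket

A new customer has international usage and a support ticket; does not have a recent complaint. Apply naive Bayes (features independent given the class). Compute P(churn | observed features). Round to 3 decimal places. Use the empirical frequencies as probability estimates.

churn: (63/159) × (16/63) × (36/63) × (58/63) ≈ 0.0529386
retain: (96/159) × (74/96) × (7/96) × (37/96) ≈ 0.0130795
P(churn | x) = 0.0529386 / 0.0660181 ≈ 0.802

0.802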